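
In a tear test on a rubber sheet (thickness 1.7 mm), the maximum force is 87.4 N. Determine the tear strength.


Tear strength = force / thickness
= 87.4 / 1.7
= 51.41 N/mm

51.41 N/mm


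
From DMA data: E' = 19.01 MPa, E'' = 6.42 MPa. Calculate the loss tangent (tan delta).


tan delta = E'' / E'
= 6.42 / 19.01
= 0.3377

tan delta = 0.3377


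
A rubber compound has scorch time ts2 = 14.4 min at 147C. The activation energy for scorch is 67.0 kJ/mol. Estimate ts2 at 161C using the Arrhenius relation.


Convert temperatures: T1 = 147 + 273.15 = 420.15 K, T2 = 161 + 273.15 = 434.15 K
ts2_new = 14.4 * exp(67000 / 8.314 * (1/434.15 - 1/420.15))
1/T2 - 1/T1 = -7.6751e-05
ts2_new = 7.76 min

7.76 min


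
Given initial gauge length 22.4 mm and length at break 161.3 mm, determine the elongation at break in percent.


Elongation = (Lf - L0) / L0 * 100
= (161.3 - 22.4) / 22.4 * 100
= 138.9 / 22.4 * 100
= 620.1%

620.1%


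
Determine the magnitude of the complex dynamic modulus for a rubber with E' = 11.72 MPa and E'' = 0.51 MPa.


|E*| = sqrt(E'^2 + E''^2)
= sqrt(11.72^2 + 0.51^2)
= sqrt(137.3584 + 0.2601)
= 11.731 MPa

11.731 MPa


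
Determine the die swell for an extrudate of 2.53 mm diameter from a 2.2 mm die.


Die swell ratio = D_extrudate / D_die
= 2.53 / 2.2
= 1.15

Die swell = 1.15


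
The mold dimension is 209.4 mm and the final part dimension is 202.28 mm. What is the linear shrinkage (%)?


Shrinkage = (mold - part) / mold * 100
= (209.4 - 202.28) / 209.4 * 100
= 7.12 / 209.4 * 100
= 3.4%

3.4%


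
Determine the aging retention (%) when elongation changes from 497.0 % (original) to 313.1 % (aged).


Retention = aged / original * 100
= 313.1 / 497.0 * 100
= 63.0%

63.0%


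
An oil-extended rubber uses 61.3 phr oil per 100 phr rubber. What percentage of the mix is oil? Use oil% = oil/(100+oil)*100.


Oil % = oil / (100 + oil) * 100
= 61.3 / (100 + 61.3) * 100
= 61.3 / 161.3 * 100
= 38.0%

38.0%


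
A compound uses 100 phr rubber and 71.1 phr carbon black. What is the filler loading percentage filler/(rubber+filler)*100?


Filler % = filler / (rubber + filler) * 100
= 71.1 / (100 + 71.1) * 100
= 71.1 / 171.1 * 100
= 41.55%

41.55%


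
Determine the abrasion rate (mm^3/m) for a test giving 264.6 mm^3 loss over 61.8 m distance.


Rate = volume_loss / distance
= 264.6 / 61.8
= 4.282 mm^3/m

4.282 mm^3/m


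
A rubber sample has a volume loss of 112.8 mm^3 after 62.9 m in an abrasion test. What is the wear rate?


Rate = volume_loss / distance
= 112.8 / 62.9
= 1.793 mm^3/m

1.793 mm^3/m


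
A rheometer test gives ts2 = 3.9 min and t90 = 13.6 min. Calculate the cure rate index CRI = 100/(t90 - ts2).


CRI = 100 / (t90 - ts2)
= 100 / (13.6 - 3.9)
= 100 / 9.7
= 10.31 min^-1

10.31 min^-1


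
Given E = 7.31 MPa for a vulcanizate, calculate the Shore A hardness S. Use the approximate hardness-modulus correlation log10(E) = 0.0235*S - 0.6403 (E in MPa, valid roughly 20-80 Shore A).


log10(E) = 0.0235*S - 0.6403  =>  S = (log10(E) + 0.6403) / 0.0235
log10(7.31) = 0.863917
S = (0.863917 + 0.6403) / 0.0235 = 1.504217 / 0.0235
S = 64.0

Shore A = 64.0


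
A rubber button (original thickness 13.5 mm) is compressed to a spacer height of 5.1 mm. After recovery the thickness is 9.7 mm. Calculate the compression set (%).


CS = (t0 - recovered) / (t0 - ts) * 100
= (13.5 - 9.7) / (13.5 - 5.1) * 100
= 3.8 / 8.4 * 100
= 45.2%

45.2%


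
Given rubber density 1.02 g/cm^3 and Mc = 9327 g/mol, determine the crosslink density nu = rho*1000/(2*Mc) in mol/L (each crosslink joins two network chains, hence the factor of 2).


nu = rho * 1000 / (2 * Mc)
nu = 1.02 * 1000 / (2 * 9327)
nu = 1020.0 / 18654
nu = 0.0547 mol/L

0.0547 mol/L


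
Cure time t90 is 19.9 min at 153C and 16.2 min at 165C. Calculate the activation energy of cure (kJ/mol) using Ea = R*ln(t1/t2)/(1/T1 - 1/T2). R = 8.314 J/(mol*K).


T1 = 426.15 K, T2 = 438.15 K
1/T1 - 1/T2 = 6.4268e-05
ln(t1/t2) = ln(19.9/16.2) = 0.2057
Ea = 8.314 * 0.2057 / 6.4268e-05 = 26611.3127 J/mol
Ea = 26.61 kJ/mol

26.61 kJ/mol


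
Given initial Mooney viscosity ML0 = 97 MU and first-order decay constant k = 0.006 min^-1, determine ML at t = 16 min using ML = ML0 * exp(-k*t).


ML = ML0 * exp(-k * t)
ML = 97 * exp(-0.006 * 16)
ML = 97 * 0.9085
ML = 88.12 MU

88.12 MU


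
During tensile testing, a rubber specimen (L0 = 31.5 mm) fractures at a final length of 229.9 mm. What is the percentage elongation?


Elongation = (Lf - L0) / L0 * 100
= (229.9 - 31.5) / 31.5 * 100
= 198.4 / 31.5 * 100
= 629.8%

629.8%


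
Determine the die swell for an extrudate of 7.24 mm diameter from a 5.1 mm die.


Die swell ratio = D_extrudate / D_die
= 7.24 / 5.1
= 1.42

Die swell = 1.42


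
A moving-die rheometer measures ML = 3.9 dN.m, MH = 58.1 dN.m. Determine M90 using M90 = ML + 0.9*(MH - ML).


M90 = ML + 0.9 * (MH - ML)
M90 = 3.9 + 0.9 * (58.1 - 3.9)
M90 = 3.9 + 0.9 * 54.2
M90 = 52.68 dN.m

52.68 dN.m


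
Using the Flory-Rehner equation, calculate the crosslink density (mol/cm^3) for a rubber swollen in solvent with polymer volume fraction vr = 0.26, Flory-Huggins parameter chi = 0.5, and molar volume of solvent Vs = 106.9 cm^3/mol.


ln(1 - vr) = ln(1 - 0.26) = -0.3011
Numerator = -((-0.3011) + 0.26 + 0.5 * 0.26^2) = 0.0073
Denominator = 106.9 * (0.26^(1/3) - 0.26/2) = 54.3320
nu = 0.0073 / 54.3320 = 1.3445e-04 mol/cm^3

1.3445e-04 mol/cm^3


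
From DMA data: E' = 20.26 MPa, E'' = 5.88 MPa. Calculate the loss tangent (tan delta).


tan delta = E'' / E'
= 5.88 / 20.26
= 0.2902

tan delta = 0.2902


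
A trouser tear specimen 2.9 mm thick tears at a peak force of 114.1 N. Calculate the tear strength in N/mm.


Tear strength = force / thickness
= 114.1 / 2.9
= 39.34 N/mm

39.34 N/mm


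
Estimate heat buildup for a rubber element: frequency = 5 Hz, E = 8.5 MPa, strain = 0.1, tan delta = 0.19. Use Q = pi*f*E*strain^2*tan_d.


Q = pi * f * E * strain^2 * tan_d
= pi * 5 * 8.5 * 0.1^2 * 0.19
= pi * 5 * 8.5 * 0.0100 * 0.19
= 0.2537

Q = 0.2537


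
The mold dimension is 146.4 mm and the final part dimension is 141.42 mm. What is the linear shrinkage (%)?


Shrinkage = (mold - part) / mold * 100
= (146.4 - 141.42) / 146.4 * 100
= 4.98 / 146.4 * 100
= 3.4%

3.4%


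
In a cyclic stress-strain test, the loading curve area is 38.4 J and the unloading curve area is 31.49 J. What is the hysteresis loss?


Hysteresis loss = loading - unloading
= 38.4 - 31.49
= 6.91 J

6.91 J


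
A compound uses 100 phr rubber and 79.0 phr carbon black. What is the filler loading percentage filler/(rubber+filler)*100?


Filler % = filler / (rubber + filler) * 100
= 79.0 / (100 + 79.0) * 100
= 79.0 / 179.0 * 100
= 44.13%

44.13%


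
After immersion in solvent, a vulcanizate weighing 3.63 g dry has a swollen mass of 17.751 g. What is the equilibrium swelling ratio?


Q = W_swollen / W_dry
Q = 17.751 / 3.63
Q = 4.89

Q = 4.89


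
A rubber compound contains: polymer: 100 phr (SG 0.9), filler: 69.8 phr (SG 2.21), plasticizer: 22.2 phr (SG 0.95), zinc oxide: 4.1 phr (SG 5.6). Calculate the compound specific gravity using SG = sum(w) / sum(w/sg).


Sum of weights = 196.1
Volume contributions:
  polymer: 100/0.9 = 111.1111
  filler: 69.8/2.21 = 31.5837
  plasticizer: 22.2/0.95 = 23.3684
  zinc oxide: 4.1/5.6 = 0.7321
Sum of volumes = 166.7954
SG = 196.1 / 166.7954 = 1.176

SG = 1.176


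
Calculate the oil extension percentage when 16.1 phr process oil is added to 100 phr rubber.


Oil % = oil / (100 + oil) * 100
= 16.1 / (100 + 16.1) * 100
= 16.1 / 116.1 * 100
= 13.87%

13.87%


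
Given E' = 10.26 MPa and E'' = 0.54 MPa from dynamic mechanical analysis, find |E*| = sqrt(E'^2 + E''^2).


|E*| = sqrt(E'^2 + E''^2)
= sqrt(10.26^2 + 0.54^2)
= sqrt(105.2676 + 0.2916)
= 10.274 MPa

10.274 MPa


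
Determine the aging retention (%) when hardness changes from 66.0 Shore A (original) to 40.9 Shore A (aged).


Retention = aged / original * 100
= 40.9 / 66.0 * 100
= 62.0%

62.0%


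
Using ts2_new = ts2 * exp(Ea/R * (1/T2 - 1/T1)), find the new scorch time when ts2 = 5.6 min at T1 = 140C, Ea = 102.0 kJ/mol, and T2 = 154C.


Convert temperatures: T1 = 140 + 273.15 = 413.15 K, T2 = 154 + 273.15 = 427.15 K
ts2_new = 5.6 * exp(102000 / 8.314 * (1/427.15 - 1/413.15))
1/T2 - 1/T1 = -7.9330e-05
ts2_new = 2.12 min

2.12 min


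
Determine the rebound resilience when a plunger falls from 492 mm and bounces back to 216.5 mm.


Resilience = h_rebound / h_drop * 100
= 216.5 / 492 * 100
= 44.0%

44.0%


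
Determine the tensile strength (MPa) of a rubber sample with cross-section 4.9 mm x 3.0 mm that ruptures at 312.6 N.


Area = width * thickness = 4.9 * 3.0 = 14.7 mm^2
TS = force / area = 312.6 / 14.7 = 21.27 MPa

21.27 MPa


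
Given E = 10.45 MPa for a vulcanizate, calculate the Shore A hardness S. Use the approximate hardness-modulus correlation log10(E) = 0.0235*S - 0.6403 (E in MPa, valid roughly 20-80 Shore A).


log10(E) = 0.0235*S - 0.6403  =>  S = (log10(E) + 0.6403) / 0.0235
log10(10.45) = 1.019116
S = (1.019116 + 0.6403) / 0.0235 = 1.659416 / 0.0235
S = 70.6

Shore A = 70.6


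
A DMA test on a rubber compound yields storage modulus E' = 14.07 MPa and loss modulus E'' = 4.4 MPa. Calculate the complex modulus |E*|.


|E*| = sqrt(E'^2 + E''^2)
= sqrt(14.07^2 + 4.4^2)
= sqrt(197.9649 + 19.3600)
= 14.742 MPa

14.742 MPa


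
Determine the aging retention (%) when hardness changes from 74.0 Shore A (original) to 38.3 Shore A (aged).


Retention = aged / original * 100
= 38.3 / 74.0 * 100
= 51.8%

51.8%


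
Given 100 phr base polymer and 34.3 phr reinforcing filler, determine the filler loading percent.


Filler % = filler / (rubber + filler) * 100
= 34.3 / (100 + 34.3) * 100
= 34.3 / 134.3 * 100
= 25.54%

25.54%


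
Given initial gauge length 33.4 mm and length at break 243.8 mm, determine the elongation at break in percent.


Elongation = (Lf - L0) / L0 * 100
= (243.8 - 33.4) / 33.4 * 100
= 210.4 / 33.4 * 100
= 629.9%

629.9%


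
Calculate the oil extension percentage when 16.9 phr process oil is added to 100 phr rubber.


Oil % = oil / (100 + oil) * 100
= 16.9 / (100 + 16.9) * 100
= 16.9 / 116.9 * 100
= 14.46%

14.46%


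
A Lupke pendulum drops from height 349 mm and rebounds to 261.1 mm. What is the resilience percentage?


Resilience = h_rebound / h_drop * 100
= 261.1 / 349 * 100
= 74.8%

74.8%


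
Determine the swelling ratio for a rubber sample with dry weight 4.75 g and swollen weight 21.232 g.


Q = W_swollen / W_dry
Q = 21.232 / 4.75
Q = 4.47

Q = 4.47


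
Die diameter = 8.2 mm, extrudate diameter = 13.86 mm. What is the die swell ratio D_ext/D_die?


Die swell ratio = D_extrudate / D_die
= 13.86 / 8.2
= 1.69

Die swell = 1.69


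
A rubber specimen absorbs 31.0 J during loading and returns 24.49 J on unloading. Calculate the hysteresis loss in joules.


Hysteresis loss = loading - unloading
= 31.0 - 24.49
= 6.51 J

6.51 J


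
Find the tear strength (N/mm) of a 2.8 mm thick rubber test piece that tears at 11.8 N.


Tear strength = force / thickness
= 11.8 / 2.8
= 4.21 N/mm

4.21 N/mm


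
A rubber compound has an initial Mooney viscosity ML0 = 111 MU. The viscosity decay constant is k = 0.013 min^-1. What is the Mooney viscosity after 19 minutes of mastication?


ML = ML0 * exp(-k * t)
ML = 111 * exp(-0.013 * 19)
ML = 111 * 0.7811
ML = 86.71 MU

86.71 MU


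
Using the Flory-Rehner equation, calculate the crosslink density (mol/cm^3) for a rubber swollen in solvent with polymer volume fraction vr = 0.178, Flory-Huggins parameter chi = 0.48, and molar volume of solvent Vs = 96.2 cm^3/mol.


ln(1 - vr) = ln(1 - 0.178) = -0.1960
Numerator = -((-0.1960) + 0.178 + 0.48 * 0.178^2) = 0.0028
Denominator = 96.2 * (0.178^(1/3) - 0.178/2) = 45.5529
nu = 0.0028 / 45.5529 = 6.1611e-05 mol/cm^3

6.1611e-05 mol/cm^3


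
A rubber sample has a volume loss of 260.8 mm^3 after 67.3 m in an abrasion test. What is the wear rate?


Rate = volume_loss / distance
= 260.8 / 67.3
= 3.875 mm^3/m

3.875 mm^3/m


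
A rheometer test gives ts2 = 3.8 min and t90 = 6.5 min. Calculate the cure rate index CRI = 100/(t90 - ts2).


CRI = 100 / (t90 - ts2)
= 100 / (6.5 - 3.8)
= 100 / 2.7
= 37.04 min^-1

37.04 min^-1


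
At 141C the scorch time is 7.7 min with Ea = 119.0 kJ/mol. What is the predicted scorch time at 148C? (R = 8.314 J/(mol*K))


Convert temperatures: T1 = 141 + 273.15 = 414.15 K, T2 = 148 + 273.15 = 421.15 K
ts2_new = 7.7 * exp(119000 / 8.314 * (1/421.15 - 1/414.15))
1/T2 - 1/T1 = -4.0133e-05
ts2_new = 4.34 min

4.34 min


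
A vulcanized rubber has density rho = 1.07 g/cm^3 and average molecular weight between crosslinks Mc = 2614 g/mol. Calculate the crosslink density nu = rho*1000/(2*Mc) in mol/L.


nu = rho * 1000 / (2 * Mc)
nu = 1.07 * 1000 / (2 * 2614)
nu = 1070.0 / 5228
nu = 0.2047 mol/L

0.2047 mol/L


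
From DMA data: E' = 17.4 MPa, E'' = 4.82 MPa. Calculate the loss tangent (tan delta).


tan delta = E'' / E'
= 4.82 / 17.4
= 0.277

tan delta = 0.277


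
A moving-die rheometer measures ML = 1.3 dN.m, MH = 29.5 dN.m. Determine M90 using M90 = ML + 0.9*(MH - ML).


M90 = ML + 0.9 * (MH - ML)
M90 = 1.3 + 0.9 * (29.5 - 1.3)
M90 = 1.3 + 0.9 * 28.2
M90 = 26.68 dN.m

26.68 dN.m


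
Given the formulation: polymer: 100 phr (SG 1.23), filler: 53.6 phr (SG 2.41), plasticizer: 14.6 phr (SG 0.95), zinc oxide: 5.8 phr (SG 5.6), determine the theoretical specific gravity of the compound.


Sum of weights = 174.0
Volume contributions:
  polymer: 100/1.23 = 81.3008
  filler: 53.6/2.41 = 22.2407
  plasticizer: 14.6/0.95 = 15.3684
  zinc oxide: 5.8/5.6 = 1.0357
Sum of volumes = 119.9456
SG = 174.0 / 119.9456 = 1.451

SG = 1.451


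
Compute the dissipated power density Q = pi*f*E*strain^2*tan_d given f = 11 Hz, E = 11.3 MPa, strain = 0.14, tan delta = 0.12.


Q = pi * f * E * strain^2 * tan_d
= pi * 11 * 11.3 * 0.14^2 * 0.12
= pi * 11 * 11.3 * 0.0196 * 0.12
= 0.9185

Q = 0.9185


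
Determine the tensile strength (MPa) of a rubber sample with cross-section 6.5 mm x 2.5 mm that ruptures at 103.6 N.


Area = width * thickness = 6.5 * 2.5 = 16.25 mm^2
TS = force / area = 103.6 / 16.25 = 6.38 MPa

6.38 MPa


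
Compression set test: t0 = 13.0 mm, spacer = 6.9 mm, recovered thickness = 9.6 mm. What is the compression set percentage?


CS = (t0 - recovered) / (t0 - ts) * 100
= (13.0 - 9.6) / (13.0 - 6.9) * 100
= 3.4 / 6.1 * 100
= 55.7%

55.7%


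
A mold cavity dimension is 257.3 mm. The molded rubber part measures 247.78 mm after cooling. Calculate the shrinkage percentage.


Shrinkage = (mold - part) / mold * 100
= (257.3 - 247.78) / 257.3 * 100
= 9.52 / 257.3 * 100
= 3.7%

3.7%


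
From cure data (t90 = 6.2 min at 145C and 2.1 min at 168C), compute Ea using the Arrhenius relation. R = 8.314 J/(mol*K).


T1 = 418.15 K, T2 = 441.15 K
1/T1 - 1/T2 = 1.2468e-04
ln(t1/t2) = ln(6.2/2.1) = 1.0826
Ea = 8.314 * 1.0826 / 1.2468e-04 = 72189.3920 J/mol
Ea = 72.19 kJ/mol

72.19 kJ/mol


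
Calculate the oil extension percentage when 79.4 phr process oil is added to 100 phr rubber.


Oil % = oil / (100 + oil) * 100
= 79.4 / (100 + 79.4) * 100
= 79.4 / 179.4 * 100
= 44.26%

44.26%


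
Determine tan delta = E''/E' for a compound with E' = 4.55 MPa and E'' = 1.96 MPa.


tan delta = E'' / E'
= 1.96 / 4.55
= 0.4308

tan delta = 0.4308


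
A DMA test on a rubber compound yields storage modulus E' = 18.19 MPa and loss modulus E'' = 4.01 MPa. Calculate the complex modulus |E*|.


|E*| = sqrt(E'^2 + E''^2)
= sqrt(18.19^2 + 4.01^2)
= sqrt(330.8761 + 16.0801)
= 18.627 MPa

18.627 MPa


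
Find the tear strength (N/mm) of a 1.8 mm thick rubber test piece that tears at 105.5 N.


Tear strength = force / thickness
= 105.5 / 1.8
= 58.61 N/mm

58.61 N/mm


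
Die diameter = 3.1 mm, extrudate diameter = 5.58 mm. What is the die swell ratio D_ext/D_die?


Die swell ratio = D_extrudate / D_die
= 5.58 / 3.1
= 1.8

Die swell = 1.8


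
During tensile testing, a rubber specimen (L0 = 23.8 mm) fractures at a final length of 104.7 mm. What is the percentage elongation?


Elongation = (Lf - L0) / L0 * 100
= (104.7 - 23.8) / 23.8 * 100
= 80.9 / 23.8 * 100
= 339.9%

339.9%


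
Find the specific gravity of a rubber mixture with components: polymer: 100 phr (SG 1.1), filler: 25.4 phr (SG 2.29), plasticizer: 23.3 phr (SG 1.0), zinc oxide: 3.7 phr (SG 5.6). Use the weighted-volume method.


Sum of weights = 152.4
Volume contributions:
  polymer: 100/1.1 = 90.9091
  filler: 25.4/2.29 = 11.0917
  plasticizer: 23.3/1.0 = 23.3000
  zinc oxide: 3.7/5.6 = 0.6607
Sum of volumes = 125.9615
SG = 152.4 / 125.9615 = 1.21

SG = 1.21


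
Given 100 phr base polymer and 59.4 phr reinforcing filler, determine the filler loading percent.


Filler % = filler / (rubber + filler) * 100
= 59.4 / (100 + 59.4) * 100
= 59.4 / 159.4 * 100
= 37.26%

37.26%


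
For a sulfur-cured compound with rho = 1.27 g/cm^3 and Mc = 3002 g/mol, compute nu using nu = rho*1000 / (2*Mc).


nu = rho * 1000 / (2 * Mc)
nu = 1.27 * 1000 / (2 * 3002)
nu = 1270.0 / 6004
nu = 0.2115 mol/L

0.2115 mol/L


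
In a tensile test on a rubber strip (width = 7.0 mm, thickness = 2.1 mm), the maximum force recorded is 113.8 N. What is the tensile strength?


Area = width * thickness = 7.0 * 2.1 = 14.7 mm^2
TS = force / area = 113.8 / 14.7 = 7.74 MPa

7.74 MPa


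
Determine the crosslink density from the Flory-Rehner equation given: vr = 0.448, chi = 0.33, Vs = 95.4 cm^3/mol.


ln(1 - vr) = ln(1 - 0.448) = -0.5942
Numerator = -((-0.5942) + 0.448 + 0.33 * 0.448^2) = 0.0800
Denominator = 95.4 * (0.448^(1/3) - 0.448/2) = 51.6279
nu = 0.0800 / 51.6279 = 0.0015 mol/cm^3

0.0015 mol/cm^3


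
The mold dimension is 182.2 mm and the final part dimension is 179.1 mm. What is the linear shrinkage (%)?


Shrinkage = (mold - part) / mold * 100
= (182.2 - 179.1) / 182.2 * 100
= 3.1 / 182.2 * 100
= 1.7%

1.7%


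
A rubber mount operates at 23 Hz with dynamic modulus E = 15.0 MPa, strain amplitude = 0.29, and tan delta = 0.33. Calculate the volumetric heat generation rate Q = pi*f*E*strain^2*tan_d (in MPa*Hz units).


Q = pi * f * E * strain^2 * tan_d
= pi * 23 * 15.0 * 0.29^2 * 0.33
= pi * 23 * 15.0 * 0.0841 * 0.33
= 30.0801

Q = 30.0801


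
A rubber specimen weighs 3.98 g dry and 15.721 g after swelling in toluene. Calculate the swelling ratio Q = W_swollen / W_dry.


Q = W_swollen / W_dry
Q = 15.721 / 3.98
Q = 3.95

Q = 3.95


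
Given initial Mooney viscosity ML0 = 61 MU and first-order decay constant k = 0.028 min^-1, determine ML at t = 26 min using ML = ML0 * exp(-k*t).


ML = ML0 * exp(-k * t)
ML = 61 * exp(-0.028 * 26)
ML = 61 * 0.4829
ML = 29.46 MU

29.46 MU


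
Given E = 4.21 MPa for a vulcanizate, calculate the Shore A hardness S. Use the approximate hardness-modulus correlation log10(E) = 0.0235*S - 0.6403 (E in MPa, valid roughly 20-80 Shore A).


log10(E) = 0.0235*S - 0.6403  =>  S = (log10(E) + 0.6403) / 0.0235
log10(4.21) = 0.624282
S = (0.624282 + 0.6403) / 0.0235 = 1.264582 / 0.0235
S = 53.8

Shore A = 53.8


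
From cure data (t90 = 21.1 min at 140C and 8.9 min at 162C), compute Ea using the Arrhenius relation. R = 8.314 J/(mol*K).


T1 = 413.15 K, T2 = 435.15 K
1/T1 - 1/T2 = 1.2237e-04
ln(t1/t2) = ln(21.1/8.9) = 0.8632
Ea = 8.314 * 0.8632 / 1.2237e-04 = 58648.4401 J/mol
Ea = 58.65 kJ/mol

58.65 kJ/mol


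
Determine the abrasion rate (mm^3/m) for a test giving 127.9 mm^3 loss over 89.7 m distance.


Rate = volume_loss / distance
= 127.9 / 89.7
= 1.426 mm^3/m

1.426 mm^3/m


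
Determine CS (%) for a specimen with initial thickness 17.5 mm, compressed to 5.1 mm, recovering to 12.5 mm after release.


CS = (t0 - recovered) / (t0 - ts) * 100
= (17.5 - 12.5) / (17.5 - 5.1) * 100
= 5.0 / 12.4 * 100
= 40.3%

40.3%


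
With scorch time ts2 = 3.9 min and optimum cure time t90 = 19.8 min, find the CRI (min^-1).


CRI = 100 / (t90 - ts2)
= 100 / (19.8 - 3.9)
= 100 / 15.9
= 6.29 min^-1

6.29 min^-1


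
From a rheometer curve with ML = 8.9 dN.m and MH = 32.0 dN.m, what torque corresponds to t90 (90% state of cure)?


M90 = ML + 0.9 * (MH - ML)
M90 = 8.9 + 0.9 * (32.0 - 8.9)
M90 = 8.9 + 0.9 * 23.1
M90 = 29.69 dN.m

29.69 dN.m


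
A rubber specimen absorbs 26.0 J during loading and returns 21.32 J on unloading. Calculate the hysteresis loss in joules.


Hysteresis loss = loading - unloading
= 26.0 - 21.32
= 4.68 J

4.68 J


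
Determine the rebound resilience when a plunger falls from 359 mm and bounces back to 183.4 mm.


Resilience = h_rebound / h_drop * 100
= 183.4 / 359 * 100
= 51.1%

51.1%


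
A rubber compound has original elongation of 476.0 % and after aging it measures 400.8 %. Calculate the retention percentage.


Retention = aged / original * 100
= 400.8 / 476.0 * 100
= 84.2%

84.2%


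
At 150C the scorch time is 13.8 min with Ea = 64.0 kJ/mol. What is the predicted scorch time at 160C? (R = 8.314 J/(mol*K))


Convert temperatures: T1 = 150 + 273.15 = 423.15 K, T2 = 160 + 273.15 = 433.15 K
ts2_new = 13.8 * exp(64000 / 8.314 * (1/433.15 - 1/423.15))
1/T2 - 1/T1 = -5.4559e-05
ts2_new = 9.07 min

9.07 min


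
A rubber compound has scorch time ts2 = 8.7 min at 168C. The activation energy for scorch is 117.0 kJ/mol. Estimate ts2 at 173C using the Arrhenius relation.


Convert temperatures: T1 = 168 + 273.15 = 441.15 K, T2 = 173 + 273.15 = 446.15 K
ts2_new = 8.7 * exp(117000 / 8.314 * (1/446.15 - 1/441.15))
1/T2 - 1/T1 = -2.5404e-05
ts2_new = 6.08 min

6.08 min


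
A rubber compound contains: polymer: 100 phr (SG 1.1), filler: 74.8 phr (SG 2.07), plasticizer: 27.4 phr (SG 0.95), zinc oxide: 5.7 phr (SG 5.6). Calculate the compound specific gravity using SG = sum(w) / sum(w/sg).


Sum of weights = 207.9
Volume contributions:
  polymer: 100/1.1 = 90.9091
  filler: 74.8/2.07 = 36.1353
  plasticizer: 27.4/0.95 = 28.8421
  zinc oxide: 5.7/5.6 = 1.0179
Sum of volumes = 156.9043
SG = 207.9 / 156.9043 = 1.325

SG = 1.325


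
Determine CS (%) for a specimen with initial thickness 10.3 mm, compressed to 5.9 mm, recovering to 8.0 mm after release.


CS = (t0 - recovered) / (t0 - ts) * 100
= (10.3 - 8.0) / (10.3 - 5.9) * 100
= 2.3 / 4.4 * 100
= 52.3%

52.3%


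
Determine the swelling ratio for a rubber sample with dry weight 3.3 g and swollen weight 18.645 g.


Q = W_swollen / W_dry
Q = 18.645 / 3.3
Q = 5.65

Q = 5.65


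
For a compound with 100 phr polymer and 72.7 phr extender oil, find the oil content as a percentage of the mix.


Oil % = oil / (100 + oil) * 100
= 72.7 / (100 + 72.7) * 100
= 72.7 / 172.7 * 100
= 42.1%

42.1%


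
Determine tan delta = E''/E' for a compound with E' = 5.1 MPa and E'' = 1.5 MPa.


tan delta = E'' / E'
= 1.5 / 5.1
= 0.2941

tan delta = 0.2941


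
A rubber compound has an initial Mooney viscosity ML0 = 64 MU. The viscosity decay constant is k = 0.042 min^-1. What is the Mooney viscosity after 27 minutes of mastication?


ML = ML0 * exp(-k * t)
ML = 64 * exp(-0.042 * 27)
ML = 64 * 0.3217
ML = 20.59 MU

20.59 MU


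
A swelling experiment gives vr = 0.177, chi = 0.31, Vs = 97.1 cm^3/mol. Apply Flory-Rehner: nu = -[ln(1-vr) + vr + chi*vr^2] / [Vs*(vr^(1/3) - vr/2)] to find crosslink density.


ln(1 - vr) = ln(1 - 0.177) = -0.1948
Numerator = -((-0.1948) + 0.177 + 0.31 * 0.177^2) = 0.0081
Denominator = 97.1 * (0.177^(1/3) - 0.177/2) = 45.9251
nu = 0.0081 / 45.9251 = 1.7609e-04 mol/cm^3

1.7609e-04 mol/cm^3


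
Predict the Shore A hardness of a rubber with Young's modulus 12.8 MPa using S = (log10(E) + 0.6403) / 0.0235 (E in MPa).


log10(E) = 0.0235*S - 0.6403  =>  S = (log10(E) + 0.6403) / 0.0235
log10(12.8) = 1.107210
S = (1.107210 + 0.6403) / 0.0235 = 1.747510 / 0.0235
S = 74.4

Shore A = 74.4


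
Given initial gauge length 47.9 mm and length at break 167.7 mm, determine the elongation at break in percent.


Elongation = (Lf - L0) / L0 * 100
= (167.7 - 47.9) / 47.9 * 100
= 119.8 / 47.9 * 100
= 250.1%

250.1%


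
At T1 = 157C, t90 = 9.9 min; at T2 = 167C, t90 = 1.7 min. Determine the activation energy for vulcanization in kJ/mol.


T1 = 430.15 K, T2 = 440.15 K
1/T1 - 1/T2 = 5.2818e-05
ln(t1/t2) = ln(9.9/1.7) = 1.7619
Ea = 8.314 * 1.7619 / 5.2818e-05 = 277340.6396 J/mol
Ea = 277.34 kJ/mol

277.34 kJ/mol


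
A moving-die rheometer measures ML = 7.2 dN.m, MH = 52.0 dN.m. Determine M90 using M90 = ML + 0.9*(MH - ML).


M90 = ML + 0.9 * (MH - ML)
M90 = 7.2 + 0.9 * (52.0 - 7.2)
M90 = 7.2 + 0.9 * 44.8
M90 = 47.52 dN.m

47.52 dN.m


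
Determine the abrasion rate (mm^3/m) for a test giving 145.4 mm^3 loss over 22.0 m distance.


Rate = volume_loss / distance
= 145.4 / 22.0
= 6.609 mm^3/m

6.609 mm^3/m


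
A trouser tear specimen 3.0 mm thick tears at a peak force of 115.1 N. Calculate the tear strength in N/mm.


Tear strength = force / thickness
= 115.1 / 3.0
= 38.37 N/mm

38.37 N/mm


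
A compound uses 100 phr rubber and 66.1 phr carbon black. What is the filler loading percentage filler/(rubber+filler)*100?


Filler % = filler / (rubber + filler) * 100
= 66.1 / (100 + 66.1) * 100
= 66.1 / 166.1 * 100
= 39.8%

39.8%


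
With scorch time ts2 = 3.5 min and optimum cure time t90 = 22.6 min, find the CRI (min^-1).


CRI = 100 / (t90 - ts2)
= 100 / (22.6 - 3.5)
= 100 / 19.1
= 5.24 min^-1

5.24 min^-1


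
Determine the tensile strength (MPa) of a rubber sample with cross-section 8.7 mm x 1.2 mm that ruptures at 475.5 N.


Area = width * thickness = 8.7 * 1.2 = 10.44 mm^2
TS = force / area = 475.5 / 10.44 = 45.55 MPa

45.55 MPa


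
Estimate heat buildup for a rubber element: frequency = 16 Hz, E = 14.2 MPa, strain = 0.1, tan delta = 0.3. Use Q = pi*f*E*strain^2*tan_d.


Q = pi * f * E * strain^2 * tan_d
= pi * 16 * 14.2 * 0.1^2 * 0.3
= pi * 16 * 14.2 * 0.0100 * 0.3
= 2.1413

Q = 2.1413


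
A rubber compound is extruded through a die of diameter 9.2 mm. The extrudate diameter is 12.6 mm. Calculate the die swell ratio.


Die swell ratio = D_extrudate / D_die
= 12.6 / 9.2
= 1.37

Die swell = 1.37


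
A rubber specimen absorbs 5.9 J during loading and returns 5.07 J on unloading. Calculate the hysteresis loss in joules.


Hysteresis loss = loading - unloading
= 5.9 - 5.07
= 0.83 J

0.83 J


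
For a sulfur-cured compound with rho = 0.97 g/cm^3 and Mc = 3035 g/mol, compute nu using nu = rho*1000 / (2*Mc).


nu = rho * 1000 / (2 * Mc)
nu = 0.97 * 1000 / (2 * 3035)
nu = 970.0 / 6070
nu = 0.1598 mol/L

0.1598 mol/L


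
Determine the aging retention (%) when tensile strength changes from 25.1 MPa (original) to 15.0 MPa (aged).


Retention = aged / original * 100
= 15.0 / 25.1 * 100
= 59.8%

59.8%


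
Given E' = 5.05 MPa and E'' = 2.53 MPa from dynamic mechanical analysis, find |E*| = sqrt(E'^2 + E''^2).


|E*| = sqrt(E'^2 + E''^2)
= sqrt(5.05^2 + 2.53^2)
= sqrt(25.5025 + 6.4009)
= 5.648 MPa

5.648 MPa


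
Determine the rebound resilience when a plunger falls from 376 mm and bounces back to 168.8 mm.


Resilience = h_rebound / h_drop * 100
= 168.8 / 376 * 100
= 44.9%

44.9%


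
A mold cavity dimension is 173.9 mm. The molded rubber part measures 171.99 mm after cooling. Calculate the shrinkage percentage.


Shrinkage = (mold - part) / mold * 100
= (173.9 - 171.99) / 173.9 * 100
= 1.91 / 173.9 * 100
= 1.1%

1.1%


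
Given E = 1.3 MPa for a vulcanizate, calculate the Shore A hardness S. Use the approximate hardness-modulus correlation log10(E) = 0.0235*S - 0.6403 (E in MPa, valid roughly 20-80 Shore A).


log10(E) = 0.0235*S - 0.6403  =>  S = (log10(E) + 0.6403) / 0.0235
log10(1.3) = 0.113943
S = (0.113943 + 0.6403) / 0.0235 = 0.754243 / 0.0235
S = 32.1

Shore A = 32.1


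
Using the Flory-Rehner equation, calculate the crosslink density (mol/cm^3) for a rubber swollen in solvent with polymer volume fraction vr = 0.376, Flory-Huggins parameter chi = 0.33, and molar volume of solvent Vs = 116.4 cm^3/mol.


ln(1 - vr) = ln(1 - 0.376) = -0.4716
Numerator = -((-0.4716) + 0.376 + 0.33 * 0.376^2) = 0.0490
Denominator = 116.4 * (0.376^(1/3) - 0.376/2) = 62.1303
nu = 0.0490 / 62.1303 = 7.8787e-04 mol/cm^3

7.8787e-04 mol/cm^3


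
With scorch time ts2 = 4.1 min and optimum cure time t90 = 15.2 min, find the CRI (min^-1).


CRI = 100 / (t90 - ts2)
= 100 / (15.2 - 4.1)
= 100 / 11.1
= 9.01 min^-1

9.01 min^-1


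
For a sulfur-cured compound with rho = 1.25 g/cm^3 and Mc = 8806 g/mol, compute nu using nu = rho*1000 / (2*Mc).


nu = rho * 1000 / (2 * Mc)
nu = 1.25 * 1000 / (2 * 8806)
nu = 1250.0 / 17612
nu = 0.0710 mol/L

0.0710 mol/L


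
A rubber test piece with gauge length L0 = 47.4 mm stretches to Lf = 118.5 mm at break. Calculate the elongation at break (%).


Elongation = (Lf - L0) / L0 * 100
= (118.5 - 47.4) / 47.4 * 100
= 71.1 / 47.4 * 100
= 150.0%

150.0%


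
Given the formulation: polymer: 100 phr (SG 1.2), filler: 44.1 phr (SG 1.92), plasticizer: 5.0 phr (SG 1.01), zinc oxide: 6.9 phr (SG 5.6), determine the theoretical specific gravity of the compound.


Sum of weights = 156.0
Volume contributions:
  polymer: 100/1.2 = 83.3333
  filler: 44.1/1.92 = 22.9688
  plasticizer: 5.0/1.01 = 4.9505
  zinc oxide: 6.9/5.6 = 1.2321
Sum of volumes = 112.4847
SG = 156.0 / 112.4847 = 1.387

SG = 1.387


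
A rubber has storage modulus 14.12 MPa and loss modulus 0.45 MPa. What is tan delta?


tan delta = E'' / E'
= 0.45 / 14.12
= 0.0319

tan delta = 0.0319


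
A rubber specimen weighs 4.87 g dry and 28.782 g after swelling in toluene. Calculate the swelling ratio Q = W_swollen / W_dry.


Q = W_swollen / W_dry
Q = 28.782 / 4.87
Q = 5.91

Q = 5.91


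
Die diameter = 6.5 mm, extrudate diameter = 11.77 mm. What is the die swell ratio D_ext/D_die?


Die swell ratio = D_extrudate / D_die
= 11.77 / 6.5
= 1.811

Die swell = 1.811


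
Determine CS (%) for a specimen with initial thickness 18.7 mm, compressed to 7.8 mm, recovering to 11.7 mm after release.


CS = (t0 - recovered) / (t0 - ts) * 100
= (18.7 - 11.7) / (18.7 - 7.8) * 100
= 7.0 / 10.9 * 100
= 64.2%

64.2%


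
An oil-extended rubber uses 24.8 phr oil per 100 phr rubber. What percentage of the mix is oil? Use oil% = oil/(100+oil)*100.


Oil % = oil / (100 + oil) * 100
= 24.8 / (100 + 24.8) * 100
= 24.8 / 124.8 * 100
= 19.87%

19.87%


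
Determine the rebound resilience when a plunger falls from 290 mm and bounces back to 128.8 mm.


Resilience = h_rebound / h_drop * 100
= 128.8 / 290 * 100
= 44.4%

44.4%


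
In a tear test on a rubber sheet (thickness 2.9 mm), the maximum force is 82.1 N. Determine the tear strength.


Tear strength = force / thickness
= 82.1 / 2.9
= 28.31 N/mm

28.31 N/mm


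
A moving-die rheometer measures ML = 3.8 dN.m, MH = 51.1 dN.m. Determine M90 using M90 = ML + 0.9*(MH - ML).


M90 = ML + 0.9 * (MH - ML)
M90 = 3.8 + 0.9 * (51.1 - 3.8)
M90 = 3.8 + 0.9 * 47.3
M90 = 46.37 dN.m

46.37 dN.m


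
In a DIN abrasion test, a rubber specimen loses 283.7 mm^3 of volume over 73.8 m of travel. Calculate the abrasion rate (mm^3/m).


Rate = volume_loss / distance
= 283.7 / 73.8
= 3.844 mm^3/m

3.844 mm^3/m


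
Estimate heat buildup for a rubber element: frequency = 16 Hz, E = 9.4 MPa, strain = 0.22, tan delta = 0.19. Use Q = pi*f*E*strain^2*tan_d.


Q = pi * f * E * strain^2 * tan_d
= pi * 16 * 9.4 * 0.22^2 * 0.19
= pi * 16 * 9.4 * 0.0484 * 0.19
= 4.3451

Q = 4.3451


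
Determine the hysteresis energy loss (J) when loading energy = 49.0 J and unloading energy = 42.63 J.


Hysteresis loss = loading - unloading
= 49.0 - 42.63
= 6.37 J

6.37 J


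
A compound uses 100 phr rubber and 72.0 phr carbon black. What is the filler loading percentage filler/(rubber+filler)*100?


Filler % = filler / (rubber + filler) * 100
= 72.0 / (100 + 72.0) * 100
= 72.0 / 172.0 * 100
= 41.86%

41.86%


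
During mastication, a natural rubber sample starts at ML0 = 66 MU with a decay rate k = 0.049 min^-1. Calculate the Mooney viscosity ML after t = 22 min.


ML = ML0 * exp(-k * t)
ML = 66 * exp(-0.049 * 22)
ML = 66 * 0.3403
ML = 22.46 MU

22.46 MU


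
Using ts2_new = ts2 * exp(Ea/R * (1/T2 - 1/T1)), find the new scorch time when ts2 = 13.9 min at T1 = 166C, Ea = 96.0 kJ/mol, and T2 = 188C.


Convert temperatures: T1 = 166 + 273.15 = 439.15 K, T2 = 188 + 273.15 = 461.15 K
ts2_new = 13.9 * exp(96000 / 8.314 * (1/461.15 - 1/439.15))
1/T2 - 1/T1 = -1.0863e-04
ts2_new = 3.97 min

3.97 min


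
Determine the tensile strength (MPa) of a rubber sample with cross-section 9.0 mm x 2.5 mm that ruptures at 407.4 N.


Area = width * thickness = 9.0 * 2.5 = 22.5 mm^2
TS = force / area = 407.4 / 22.5 = 18.11 MPa

18.11 MPa


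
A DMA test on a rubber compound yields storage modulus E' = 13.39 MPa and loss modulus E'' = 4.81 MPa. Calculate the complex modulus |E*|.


|E*| = sqrt(E'^2 + E''^2)
= sqrt(13.39^2 + 4.81^2)
= sqrt(179.2921 + 23.1361)
= 14.228 MPa

14.228 MPa


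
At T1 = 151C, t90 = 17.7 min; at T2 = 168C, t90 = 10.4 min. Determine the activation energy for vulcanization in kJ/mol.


T1 = 424.15 K, T2 = 441.15 K
1/T1 - 1/T2 = 9.0854e-05
ln(t1/t2) = ln(17.7/10.4) = 0.5318
Ea = 8.314 * 0.5318 / 9.0854e-05 = 48661.0602 J/mol
Ea = 48.66 kJ/mol

48.66 kJ/mol


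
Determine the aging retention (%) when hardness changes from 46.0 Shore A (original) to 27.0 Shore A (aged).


Retention = aged / original * 100
= 27.0 / 46.0 * 100
= 58.7%

58.7%


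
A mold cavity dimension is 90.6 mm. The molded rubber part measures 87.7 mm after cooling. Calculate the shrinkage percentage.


Shrinkage = (mold - part) / mold * 100
= (90.6 - 87.7) / 90.6 * 100
= 2.9 / 90.6 * 100
= 3.2%

3.2%


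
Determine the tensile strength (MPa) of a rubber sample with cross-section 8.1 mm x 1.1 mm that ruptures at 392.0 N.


Area = width * thickness = 8.1 * 1.1 = 8.91 mm^2
TS = force / area = 392.0 / 8.91 = 44.0 MPa

44.0 MPa


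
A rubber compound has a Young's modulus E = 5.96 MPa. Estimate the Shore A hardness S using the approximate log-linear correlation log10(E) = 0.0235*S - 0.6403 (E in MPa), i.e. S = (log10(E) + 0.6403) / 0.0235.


log10(E) = 0.0235*S - 0.6403  =>  S = (log10(E) + 0.6403) / 0.0235
log10(5.96) = 0.775246
S = (0.775246 + 0.6403) / 0.0235 = 1.415546 / 0.0235
S = 60.2

Shore A = 60.2


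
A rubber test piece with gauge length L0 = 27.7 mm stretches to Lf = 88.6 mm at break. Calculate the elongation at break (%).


Elongation = (Lf - L0) / L0 * 100
= (88.6 - 27.7) / 27.7 * 100
= 60.9 / 27.7 * 100
= 219.9%

219.9%


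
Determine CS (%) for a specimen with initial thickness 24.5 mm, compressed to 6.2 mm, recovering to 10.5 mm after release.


CS = (t0 - recovered) / (t0 - ts) * 100
= (24.5 - 10.5) / (24.5 - 6.2) * 100
= 14.0 / 18.3 * 100
= 76.5%

76.5%


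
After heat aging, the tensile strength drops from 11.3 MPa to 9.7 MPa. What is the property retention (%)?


Retention = aged / original * 100
= 9.7 / 11.3 * 100
= 85.8%

85.8%


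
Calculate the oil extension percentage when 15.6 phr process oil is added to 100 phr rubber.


Oil % = oil / (100 + oil) * 100
= 15.6 / (100 + 15.6) * 100
= 15.6 / 115.6 * 100
= 13.49%

13.49%


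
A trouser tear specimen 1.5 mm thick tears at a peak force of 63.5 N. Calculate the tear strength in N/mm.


Tear strength = force / thickness
= 63.5 / 1.5
= 42.33 N/mm

42.33 N/mm


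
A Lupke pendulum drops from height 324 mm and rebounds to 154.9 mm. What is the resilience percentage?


Resilience = h_rebound / h_drop * 100
= 154.9 / 324 * 100
= 47.8%

47.8%


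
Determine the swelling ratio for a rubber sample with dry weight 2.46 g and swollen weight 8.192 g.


Q = W_swollen / W_dry
Q = 8.192 / 2.46
Q = 3.33

Q = 3.33


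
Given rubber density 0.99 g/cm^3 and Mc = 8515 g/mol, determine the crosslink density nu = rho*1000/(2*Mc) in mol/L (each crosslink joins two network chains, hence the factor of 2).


nu = rho * 1000 / (2 * Mc)
nu = 0.99 * 1000 / (2 * 8515)
nu = 990.0 / 17030
nu = 0.0581 mol/L

0.0581 mol/L


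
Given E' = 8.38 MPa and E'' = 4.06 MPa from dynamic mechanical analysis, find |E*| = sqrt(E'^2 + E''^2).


|E*| = sqrt(E'^2 + E''^2)
= sqrt(8.38^2 + 4.06^2)
= sqrt(70.2244 + 16.4836)
= 9.312 MPa

9.312 MPa


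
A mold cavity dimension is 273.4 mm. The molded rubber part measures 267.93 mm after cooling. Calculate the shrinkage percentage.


Shrinkage = (mold - part) / mold * 100
= (273.4 - 267.93) / 273.4 * 100
= 5.47 / 273.4 * 100
= 2.0%

2.0%


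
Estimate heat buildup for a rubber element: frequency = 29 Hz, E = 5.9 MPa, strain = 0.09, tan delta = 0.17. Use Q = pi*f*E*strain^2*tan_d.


Q = pi * f * E * strain^2 * tan_d
= pi * 29 * 5.9 * 0.09^2 * 0.17
= pi * 29 * 5.9 * 0.0081 * 0.17
= 0.7402

Q = 0.7402


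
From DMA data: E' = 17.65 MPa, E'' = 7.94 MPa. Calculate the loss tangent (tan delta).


tan delta = E'' / E'
= 7.94 / 17.65
= 0.4499

tan delta = 0.4499


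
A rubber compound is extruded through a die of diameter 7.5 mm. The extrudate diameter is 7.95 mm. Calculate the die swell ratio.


Die swell ratio = D_extrudate / D_die
= 7.95 / 7.5
= 1.06

Die swell = 1.06


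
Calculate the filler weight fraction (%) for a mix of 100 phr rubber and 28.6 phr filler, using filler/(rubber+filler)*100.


Filler % = filler / (rubber + filler) * 100
= 28.6 / (100 + 28.6) * 100
= 28.6 / 128.6 * 100
= 22.24%

22.24%


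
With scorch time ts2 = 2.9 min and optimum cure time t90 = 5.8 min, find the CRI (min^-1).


CRI = 100 / (t90 - ts2)
= 100 / (5.8 - 2.9)
= 100 / 2.9
= 34.48 min^-1

34.48 min^-1


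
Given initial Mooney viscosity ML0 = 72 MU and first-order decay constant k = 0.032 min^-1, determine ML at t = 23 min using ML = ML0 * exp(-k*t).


ML = ML0 * exp(-k * t)
ML = 72 * exp(-0.032 * 23)
ML = 72 * 0.4790
ML = 34.49 MU

34.49 MU


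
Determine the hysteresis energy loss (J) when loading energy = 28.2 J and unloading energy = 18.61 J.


Hysteresis loss = loading - unloading
= 28.2 - 18.61
= 9.59 J

9.59 J


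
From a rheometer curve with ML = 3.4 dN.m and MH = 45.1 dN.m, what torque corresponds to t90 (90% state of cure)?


M90 = ML + 0.9 * (MH - ML)
M90 = 3.4 + 0.9 * (45.1 - 3.4)
M90 = 3.4 + 0.9 * 41.7
M90 = 40.93 dN.m

40.93 dN.m


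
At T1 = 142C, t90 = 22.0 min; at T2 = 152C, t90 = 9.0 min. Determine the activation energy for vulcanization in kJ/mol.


T1 = 415.15 K, T2 = 425.15 K
1/T1 - 1/T2 = 5.6657e-05
ln(t1/t2) = ln(22.0/9.0) = 0.8938
Ea = 8.314 * 0.8938 / 5.6657e-05 = 131161.4720 J/mol
Ea = 131.16 kJ/mol

131.16 kJ/mol


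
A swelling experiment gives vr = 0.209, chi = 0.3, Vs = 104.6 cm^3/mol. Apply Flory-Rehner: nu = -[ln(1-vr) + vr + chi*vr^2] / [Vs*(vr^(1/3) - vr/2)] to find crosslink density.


ln(1 - vr) = ln(1 - 0.209) = -0.2345
Numerator = -((-0.2345) + 0.209 + 0.3 * 0.209^2) = 0.0124
Denominator = 104.6 * (0.209^(1/3) - 0.209/2) = 51.1439
nu = 0.0124 / 51.1439 = 2.4153e-04 mol/cm^3

2.4153e-04 mol/cm^3


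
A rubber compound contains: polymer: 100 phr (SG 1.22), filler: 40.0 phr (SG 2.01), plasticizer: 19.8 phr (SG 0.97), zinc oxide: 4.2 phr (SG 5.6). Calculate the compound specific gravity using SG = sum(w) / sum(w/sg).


Sum of weights = 164.0
Volume contributions:
  polymer: 100/1.22 = 81.9672
  filler: 40.0/2.01 = 19.9005
  plasticizer: 19.8/0.97 = 20.4124
  zinc oxide: 4.2/5.6 = 0.7500
Sum of volumes = 123.0301
SG = 164.0 / 123.0301 = 1.333

SG = 1.333


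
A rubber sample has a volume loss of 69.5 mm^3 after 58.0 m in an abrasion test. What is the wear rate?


Rate = volume_loss / distance
= 69.5 / 58.0
= 1.198 mm^3/m

1.198 mm^3/m
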